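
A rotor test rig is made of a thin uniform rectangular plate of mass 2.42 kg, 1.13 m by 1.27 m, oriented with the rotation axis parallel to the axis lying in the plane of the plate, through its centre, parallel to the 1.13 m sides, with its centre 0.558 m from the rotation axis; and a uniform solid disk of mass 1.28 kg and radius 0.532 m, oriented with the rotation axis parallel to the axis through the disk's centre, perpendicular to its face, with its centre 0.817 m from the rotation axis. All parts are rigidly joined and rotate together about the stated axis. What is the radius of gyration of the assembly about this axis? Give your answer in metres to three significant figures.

0.756

Rectangular plate: I_cm = (1/12)Mb² = (1/12)(2.42)(1.27)² = 0.32527 kg m^2; centre at d = 0.558 m, so the parallel axis theorem gives I = 0.32527 + (2.42)(0.558)² = 1.0788 kg m^2.
Solid disk: I_cm = (1/2)MR² = (1/2)(1.28)(0.532)² = 0.18114 kg m^2; centre at d = 0.817 m, so the parallel axis theorem gives I = 0.18114 + (1.28)(0.817)² = 1.0355 kg m^2.
Total I = 2.1143 kg m^2; total mass M = 3.7 kg.
k = √(I/M) = √(2.1143/3.7) = 0.75593 m.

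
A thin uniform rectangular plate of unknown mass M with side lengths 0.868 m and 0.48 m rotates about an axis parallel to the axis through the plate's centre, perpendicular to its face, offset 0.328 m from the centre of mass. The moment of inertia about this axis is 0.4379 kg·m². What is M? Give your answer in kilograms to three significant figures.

2.31

I = I_cm + Md² = (1/12)M(a²+b²) + Md² = M·[0.0833333·[(0.868)² + (0.48)²] + (0.328)²] = M·0.18957.
So M = 0.4379 / 0.18957 = 2.31 kg.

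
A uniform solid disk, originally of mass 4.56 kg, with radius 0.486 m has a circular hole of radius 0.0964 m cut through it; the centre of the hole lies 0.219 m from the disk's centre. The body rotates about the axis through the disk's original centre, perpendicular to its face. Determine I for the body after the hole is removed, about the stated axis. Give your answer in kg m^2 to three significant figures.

0.529

Unpierced body about its centre: I₀ = (1/2)MR² = (1/2)(4.56)(0.486)² = 0.53853 kg m^2.
The removed disk has mass m = M·(r/R)² = (4.56)(0.0964/0.486)² = 0.17941 kg (same uniform areal density).
Its moment of inertia about the rotation axis (parallel-axis theorem): I_hole = (1/2)mr² + md² = (1/2)(0.17941)(0.0964)² + (0.17941)(0.219)² = 0.0094383 kg m^2.
Treating the hole as negative mass, I = I₀ − I_hole = 0.53853 − 0.0094383 = 0.52909 kg m^2.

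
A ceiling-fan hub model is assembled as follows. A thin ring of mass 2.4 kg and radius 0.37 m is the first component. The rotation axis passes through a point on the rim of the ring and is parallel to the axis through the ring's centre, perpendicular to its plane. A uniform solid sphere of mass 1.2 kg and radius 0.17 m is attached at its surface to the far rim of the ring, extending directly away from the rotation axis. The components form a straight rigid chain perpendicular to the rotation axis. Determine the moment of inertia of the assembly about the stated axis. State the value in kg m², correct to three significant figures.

Thin ring: I_cm = MR² = (2.4)(0.37)² = 0.32856 kg m²; centre at d = 0.37 m, so the parallel axis theorem gives I = 0.32856 + (2.4)(0.37)² = 0.65712 kg m².
Solid sphere: I_cm = (2/5)MR² = (2/5)(1.2)(0.17)² = 0.013872 kg m²; centre at d = 0.37 + 0.37 + 0.17 = 0.91 m, so the parallel axis theorem gives I = 0.013872 + (1.2)(0.91)² = 1.0076 kg m².
Total I = 0.65712 + 1.0076 = 1.6647 kg m².

1.66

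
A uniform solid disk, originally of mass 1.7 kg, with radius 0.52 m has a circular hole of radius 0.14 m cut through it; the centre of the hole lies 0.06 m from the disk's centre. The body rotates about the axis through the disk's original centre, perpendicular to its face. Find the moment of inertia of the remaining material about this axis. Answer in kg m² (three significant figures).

Unpierced body about its centre: I₀ = (1/2)MR² = (1/2)(1.7)(0.52)² = 0.22984 kg m².
The removed disk has mass m = M·(r/R)² = (1.7)(0.14/0.52)² = 0.12322 kg (same uniform areal density).
Its moment of inertia about the rotation axis (parallel-axis theorem): I_hole = (1/2)mr² + md² = (1/2)(0.12322)(0.14)² + (0.12322)(0.06)² = 0.0016512 kg m².
Treating the hole as negative mass, I = I₀ − I_hole = 0.22984 − 0.0016512 = 0.22819 kg m².

0.228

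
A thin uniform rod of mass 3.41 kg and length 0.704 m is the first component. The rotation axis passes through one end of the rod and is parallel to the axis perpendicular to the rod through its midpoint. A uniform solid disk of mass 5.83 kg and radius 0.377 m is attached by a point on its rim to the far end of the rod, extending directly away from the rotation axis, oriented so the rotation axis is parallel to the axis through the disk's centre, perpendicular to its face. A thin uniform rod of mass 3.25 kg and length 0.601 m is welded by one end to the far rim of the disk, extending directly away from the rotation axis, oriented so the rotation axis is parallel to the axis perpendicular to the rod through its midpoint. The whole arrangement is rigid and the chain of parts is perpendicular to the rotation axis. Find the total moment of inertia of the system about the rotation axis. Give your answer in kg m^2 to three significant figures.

17.9

Thin rod: I_cm = (1/12)ML² = (1/12)(3.41)(0.704)² = 0.14084 kg m^2; centre at d = 0.352 m, so I = I_cm + Md² gives I = 0.14084 + (3.41)(0.352)² = 0.56335 kg m^2.
Solid disk: I_cm = (1/2)MR² = (1/2)(5.83)(0.377)² = 0.41431 kg m^2; centre at d = 0.352 + 0.352 + 0.377 = 1.081 m, so I = I_cm + Md² gives I = 0.41431 + (5.83)(1.081)² = 7.227 kg m^2.
Thin rod: I_cm = (1/12)ML² = (1/12)(3.25)(0.601)² = 0.097825 kg m^2; centre at d = 0.352 + 0.352 + 0.377 + 0.377 + 0.3005 = 1.7585 m, so I = I_cm + Md² gives I = 0.097825 + (3.25)(1.7585)² = 10.148 kg m^2.
Total I = 0.56335 + 7.227 + 10.148 = 17.938 kg m^2.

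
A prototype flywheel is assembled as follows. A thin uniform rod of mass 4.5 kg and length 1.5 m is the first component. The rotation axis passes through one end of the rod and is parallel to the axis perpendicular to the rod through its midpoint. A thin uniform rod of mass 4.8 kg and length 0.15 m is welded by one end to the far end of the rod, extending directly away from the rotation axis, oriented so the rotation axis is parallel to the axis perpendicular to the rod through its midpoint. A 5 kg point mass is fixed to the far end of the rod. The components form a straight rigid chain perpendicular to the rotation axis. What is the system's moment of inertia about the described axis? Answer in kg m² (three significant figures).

28.9

Thin rod: I_cm = (1/12)ML² = (1/12)(4.5)(1.5)² = 0.84375 kg m²; centre at d = 0.75 m, so the parallel axis theorem gives I = 0.84375 + (4.5)(0.75)² = 3.375 kg m².
Thin rod: I_cm = (1/12)ML² = (1/12)(4.8)(0.15)² = 0.009 kg m²; centre at d = 0.75 + 0.75 + 0.075 = 1.575 m, so the parallel axis theorem gives I = 0.009 + (4.8)(1.575)² = 11.916 kg m².
Point mass: I_cm = 0; centre at d = 0.75 + 0.75 + 0.075 + 0.075 = 1.65 m, so the parallel axis theorem gives I = 0 + (5)(1.65)² = 13.612 kg m².
Total I = 3.375 + 11.916 + 13.612 = 28.903 kg m².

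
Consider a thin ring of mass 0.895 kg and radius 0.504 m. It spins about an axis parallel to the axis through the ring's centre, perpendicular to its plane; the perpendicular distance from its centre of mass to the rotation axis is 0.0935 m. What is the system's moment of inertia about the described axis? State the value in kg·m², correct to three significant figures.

0.235

I_cm = MR² = (0.895)(0.504)² = 0.22734 kg·m²; centre at d = 0.0935 m, so the parallel axis theorem gives I = 0.22734 + (0.895)(0.0935)² = 0.23517 kg·m².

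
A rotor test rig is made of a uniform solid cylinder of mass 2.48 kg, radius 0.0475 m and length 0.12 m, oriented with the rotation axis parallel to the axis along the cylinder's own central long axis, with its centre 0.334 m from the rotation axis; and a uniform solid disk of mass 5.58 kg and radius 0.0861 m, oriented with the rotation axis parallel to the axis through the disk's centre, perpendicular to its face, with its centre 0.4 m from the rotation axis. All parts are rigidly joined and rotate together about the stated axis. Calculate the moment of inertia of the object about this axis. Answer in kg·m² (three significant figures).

Solid cylinder: I_cm = (1/2)MR² = (1/2)(2.48)(0.0475)² = 0.0027977 kg·m²; centre at d = 0.334 m, so I = I_cm + Md² gives I = 0.0027977 + (2.48)(0.334)² = 0.27946 kg·m².
Solid disk: I_cm = (1/2)MR² = (1/2)(5.58)(0.0861)² = 0.020683 kg·m²; centre at d = 0.4 m, so I = I_cm + Md² gives I = 0.020683 + (5.58)(0.4)² = 0.91348 kg·m².
Total I = 0.27946 + 0.91348 = 1.1929 kg·m².

1.19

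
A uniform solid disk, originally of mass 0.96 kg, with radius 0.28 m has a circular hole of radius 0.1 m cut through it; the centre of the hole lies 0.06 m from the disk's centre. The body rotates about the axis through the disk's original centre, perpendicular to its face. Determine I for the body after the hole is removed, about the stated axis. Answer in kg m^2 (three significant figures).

0.0366

Unpierced body about its centre: I₀ = (1/2)MR² = (1/2)(0.96)(0.28)² = 0.037632 kg m^2.
The removed disk has mass m = M·(r/R)² = (0.96)(0.1/0.28)² = 0.12245 kg (same uniform areal density).
Its moment of inertia about the rotation axis (parallel-axis theorem): I_hole = (1/2)mr² + md² = (1/2)(0.12245)(0.1)² + (0.12245)(0.06)² = 0.0010531 kg m^2.
Treating the hole as negative mass, I = I₀ − I_hole = 0.037632 − 0.0010531 = 0.036579 kg m^2.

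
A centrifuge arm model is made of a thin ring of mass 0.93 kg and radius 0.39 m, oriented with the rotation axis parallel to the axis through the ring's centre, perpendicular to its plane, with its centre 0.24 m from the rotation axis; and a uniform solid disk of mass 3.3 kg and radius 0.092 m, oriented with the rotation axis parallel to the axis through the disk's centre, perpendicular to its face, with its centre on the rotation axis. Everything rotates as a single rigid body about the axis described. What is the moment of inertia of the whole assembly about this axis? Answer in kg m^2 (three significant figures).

Thin ring: I_cm = MR² = (0.93)(0.39)² = 0.14145 kg m^2; centre at d = 0.24 m, so the parallel axis theorem gives I = 0.14145 + (0.93)(0.24)² = 0.19502 kg m^2.
Solid disk: I_cm = (1/2)MR² = (1/2)(3.3)(0.092)² = 0.013966 kg m^2; axis through the centre, so I = 0.013966 kg m^2.
Total I = 0.19502 + 0.013966 = 0.20899 kg m^2.

0.209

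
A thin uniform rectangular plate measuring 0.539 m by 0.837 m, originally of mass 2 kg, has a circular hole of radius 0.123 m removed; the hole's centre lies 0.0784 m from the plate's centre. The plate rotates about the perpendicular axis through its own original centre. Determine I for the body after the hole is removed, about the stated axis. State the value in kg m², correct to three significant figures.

0.162

Unpierced body about its centre: I₀ = (1/12)M(a²+b²) = (1/12)(2)[(0.539)² + (0.837)²] = 0.16518 kg m².
The removed disk has mass m = M·πr²/(ab) = (2)·π(0.123)²/(0.539·0.837) = 0.21071 kg (same uniform areal density).
Its moment of inertia about the rotation axis (parallel-axis theorem): I_hole = (1/2)mr² + md² = (1/2)(0.21071)(0.123)² + (0.21071)(0.0784)² = 0.002889 kg m².
Treating the hole as negative mass, I = I₀ − I_hole = 0.16518 − 0.002889 = 0.16229 kg m².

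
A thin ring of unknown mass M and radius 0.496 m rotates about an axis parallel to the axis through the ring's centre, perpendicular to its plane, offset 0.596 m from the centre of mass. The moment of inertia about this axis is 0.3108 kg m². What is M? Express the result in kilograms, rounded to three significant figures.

0.517

I = I_cm + Md² = MR² + Md² = M·[1·(0.496)² + (0.596)²] = M·0.60123.
So M = 0.3108 / 0.60123 = 0.51694 kg.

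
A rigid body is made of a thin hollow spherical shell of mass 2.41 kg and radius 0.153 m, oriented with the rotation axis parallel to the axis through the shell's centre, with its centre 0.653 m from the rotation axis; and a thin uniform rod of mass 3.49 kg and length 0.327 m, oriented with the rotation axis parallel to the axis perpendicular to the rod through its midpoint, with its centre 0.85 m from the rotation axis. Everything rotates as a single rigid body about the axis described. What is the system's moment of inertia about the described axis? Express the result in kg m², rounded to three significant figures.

3.62

Spherical shell: I_cm = (2/3)MR² = (2/3)(2.41)(0.153)² = 0.03761 kg m²; centre at d = 0.653 m, so the parallel axis theorem gives I = 0.03761 + (2.41)(0.653)² = 1.0653 kg m².
Thin rod: I_cm = (1/12)ML² = (1/12)(3.49)(0.327)² = 0.031099 kg m²; centre at d = 0.85 m, so the parallel axis theorem gives I = 0.031099 + (3.49)(0.85)² = 2.5526 kg m².
Total I = 1.0653 + 2.5526 = 3.6179 kg m².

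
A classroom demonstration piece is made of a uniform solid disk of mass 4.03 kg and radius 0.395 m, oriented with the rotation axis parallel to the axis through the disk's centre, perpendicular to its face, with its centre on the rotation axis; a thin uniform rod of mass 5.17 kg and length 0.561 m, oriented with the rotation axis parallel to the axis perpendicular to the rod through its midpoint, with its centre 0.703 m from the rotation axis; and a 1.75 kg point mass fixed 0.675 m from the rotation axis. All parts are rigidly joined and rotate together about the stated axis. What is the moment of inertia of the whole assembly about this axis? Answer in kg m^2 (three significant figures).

3.80

Solid disk: I_cm = (1/2)MR² = (1/2)(4.03)(0.395)² = 0.31439 kg m^2; axis through the centre, so I = 0.31439 kg m^2.
Thin rod: I_cm = (1/12)ML² = (1/12)(5.17)(0.561)² = 0.13559 kg m^2; centre at d = 0.703 m, so I = I_cm + Md² gives I = 0.13559 + (5.17)(0.703)² = 2.6907 kg m^2.
Point mass: I_cm = 0; centre at d = 0.675 m, so I = I_cm + Md² gives I = 0 + (1.75)(0.675)² = 0.79734 kg m^2.
Total I = 0.31439 + 2.6907 + 0.79734 = 3.8024 kg m^2.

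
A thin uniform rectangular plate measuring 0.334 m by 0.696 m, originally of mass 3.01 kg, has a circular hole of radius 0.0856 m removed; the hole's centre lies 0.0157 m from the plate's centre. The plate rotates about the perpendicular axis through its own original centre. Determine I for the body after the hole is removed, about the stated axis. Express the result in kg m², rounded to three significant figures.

Unpierced body about its centre: I₀ = (1/12)M(a²+b²) = (1/12)(3.01)[(0.334)² + (0.696)²] = 0.14949 kg m².
The removed disk has mass m = M·πr²/(ab) = (3.01)·π(0.0856)²/(0.334·0.696) = 0.29806 kg (same uniform areal density).
Its moment of inertia about the rotation axis (parallel-axis theorem): I_hole = (1/2)mr² + md² = (1/2)(0.29806)(0.0856)² + (0.29806)(0.0157)² = 0.0011655 kg m².
Treating the hole as negative mass, I = I₀ − I_hole = 0.14949 − 0.0011655 = 0.14832 kg m².

0.148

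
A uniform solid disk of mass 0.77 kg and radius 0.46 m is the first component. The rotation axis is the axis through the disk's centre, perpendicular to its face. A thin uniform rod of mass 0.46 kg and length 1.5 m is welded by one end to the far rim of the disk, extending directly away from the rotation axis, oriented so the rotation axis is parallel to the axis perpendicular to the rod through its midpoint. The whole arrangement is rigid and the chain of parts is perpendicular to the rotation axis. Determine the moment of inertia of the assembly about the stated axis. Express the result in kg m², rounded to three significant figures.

Solid disk: I_cm = (1/2)MR² = (1/2)(0.77)(0.46)² = 0.081466 kg m²; axis through the centre, so I = 0.081466 kg m².
Thin rod: I_cm = (1/12)ML² = (1/12)(0.46)(1.5)² = 0.08625 kg m²; centre at d = 0.46 + 0.75 = 1.21 m, so the parallel axis theorem gives I = 0.08625 + (0.46)(1.21)² = 0.75974 kg m².
Total I = 0.081466 + 0.75974 = 0.8412 kg m².

0.841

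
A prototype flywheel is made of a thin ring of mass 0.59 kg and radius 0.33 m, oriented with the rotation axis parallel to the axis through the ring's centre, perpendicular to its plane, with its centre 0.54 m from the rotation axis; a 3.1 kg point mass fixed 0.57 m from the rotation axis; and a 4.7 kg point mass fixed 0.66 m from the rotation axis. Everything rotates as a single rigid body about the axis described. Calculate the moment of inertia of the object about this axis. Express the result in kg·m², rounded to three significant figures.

Thin ring: I_cm = MR² = (0.59)(0.33)² = 0.064251 kg·m²; centre at d = 0.54 m, so the parallel axis theorem gives I = 0.064251 + (0.59)(0.54)² = 0.2363 kg·m².
Point mass: I_cm = 0; centre at d = 0.57 m, so the parallel axis theorem gives I = 0 + (3.1)(0.57)² = 1.0072 kg·m².
Point mass: I_cm = 0; centre at d = 0.66 m, so the parallel axis theorem gives I = 0 + (4.7)(0.66)² = 2.0473 kg·m².
Total I = 0.2363 + 1.0072 + 2.0473 = 3.2908 kg·m².

3.29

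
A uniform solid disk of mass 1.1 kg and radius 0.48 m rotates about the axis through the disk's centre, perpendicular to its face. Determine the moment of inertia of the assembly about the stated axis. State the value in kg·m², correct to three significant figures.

0.127

I_cm = (1/2)MR² = (1/2)(1.1)(0.48)² = 0.12672 kg·m²; axis through the centre, so I = 0.12672 kg·m².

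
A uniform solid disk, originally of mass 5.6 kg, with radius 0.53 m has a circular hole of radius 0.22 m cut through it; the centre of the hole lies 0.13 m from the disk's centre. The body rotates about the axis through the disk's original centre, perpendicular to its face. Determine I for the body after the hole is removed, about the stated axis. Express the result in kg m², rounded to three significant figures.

0.747

Unpierced body about its centre: I₀ = (1/2)MR² = (1/2)(5.6)(0.53)² = 0.78652 kg m².
The removed disk has mass m = M·(r/R)² = (5.6)(0.22/0.53)² = 0.9649 kg (same uniform areal density).
Its moment of inertia about the rotation axis (parallel-axis theorem): I_hole = (1/2)mr² + md² = (1/2)(0.9649)(0.22)² + (0.9649)(0.13)² = 0.039657 kg m².
Treating the hole as negative mass, I = I₀ − I_hole = 0.78652 − 0.039657 = 0.74686 kg m².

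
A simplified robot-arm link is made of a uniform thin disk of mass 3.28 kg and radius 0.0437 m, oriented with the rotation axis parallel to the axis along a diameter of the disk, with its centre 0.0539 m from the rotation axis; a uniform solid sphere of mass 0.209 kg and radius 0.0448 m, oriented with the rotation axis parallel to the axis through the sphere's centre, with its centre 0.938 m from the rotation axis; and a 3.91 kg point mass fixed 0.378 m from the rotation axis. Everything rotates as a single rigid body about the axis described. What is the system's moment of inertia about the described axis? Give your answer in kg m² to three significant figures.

Thin disk: I_cm = (1/4)MR² = (1/4)(3.28)(0.0437)² = 0.0015659 kg m²; centre at d = 0.0539 m, so I = I_cm + Md² gives I = 0.0015659 + (3.28)(0.0539)² = 0.011095 kg m².
Solid sphere: I_cm = (2/5)MR² = (2/5)(0.209)(0.0448)² = 0.00016779 kg m²; centre at d = 0.938 m, so I = I_cm + Md² gives I = 0.00016779 + (0.209)(0.938)² = 0.18406 kg m².
Point mass: I_cm = 0; centre at d = 0.378 m, so I = I_cm + Md² gives I = 0 + (3.91)(0.378)² = 0.55868 kg m².
Total I = 0.011095 + 0.18406 + 0.55868 = 0.75383 kg m².

0.754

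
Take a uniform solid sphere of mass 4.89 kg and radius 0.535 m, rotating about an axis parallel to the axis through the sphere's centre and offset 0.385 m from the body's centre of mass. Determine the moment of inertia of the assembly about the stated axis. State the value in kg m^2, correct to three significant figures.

I_cm = (2/5)MR² = (2/5)(4.89)(0.535)² = 0.55986 kg m^2; centre at d = 0.385 m, so I = I_cm + Md² gives I = 0.55986 + (4.89)(0.385)² = 1.2847 kg m^2.

1.28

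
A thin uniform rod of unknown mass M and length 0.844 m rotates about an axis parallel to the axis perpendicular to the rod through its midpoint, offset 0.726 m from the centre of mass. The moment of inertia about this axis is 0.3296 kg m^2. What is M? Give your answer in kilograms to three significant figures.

0.562

I = I_cm + Md² = (1/12)ML² + Md² = M·[0.0833333·(0.844)² + (0.726)²] = M·0.58644.
So M = 0.3296 / 0.58644 = 0.56204 kg.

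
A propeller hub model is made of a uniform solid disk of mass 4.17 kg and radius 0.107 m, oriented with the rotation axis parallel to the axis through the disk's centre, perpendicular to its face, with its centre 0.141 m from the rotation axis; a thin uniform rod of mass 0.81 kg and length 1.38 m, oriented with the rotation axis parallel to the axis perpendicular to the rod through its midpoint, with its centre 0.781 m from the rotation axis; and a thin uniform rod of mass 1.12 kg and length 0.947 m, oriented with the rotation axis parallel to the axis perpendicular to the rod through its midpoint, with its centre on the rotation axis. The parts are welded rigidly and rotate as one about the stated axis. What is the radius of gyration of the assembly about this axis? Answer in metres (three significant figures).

0.365

Solid disk: I_cm = (1/2)MR² = (1/2)(4.17)(0.107)² = 0.023871 kg m²; centre at d = 0.141 m, so the parallel axis theorem gives I = 0.023871 + (4.17)(0.141)² = 0.10677 kg m².
Thin rod: I_cm = (1/12)ML² = (1/12)(0.81)(1.38)² = 0.12855 kg m²; centre at d = 0.781 m, so the parallel axis theorem gives I = 0.12855 + (0.81)(0.781)² = 0.62262 kg m².
Thin rod: I_cm = (1/12)ML² = (1/12)(1.12)(0.947)² = 0.083702 kg m²; axis through the centre, so I = 0.083702 kg m².
Total I = 0.81309 kg m²; total mass M = 6.1 kg.
k = √(I/M) = √(0.81309/6.1) = 0.36509 m.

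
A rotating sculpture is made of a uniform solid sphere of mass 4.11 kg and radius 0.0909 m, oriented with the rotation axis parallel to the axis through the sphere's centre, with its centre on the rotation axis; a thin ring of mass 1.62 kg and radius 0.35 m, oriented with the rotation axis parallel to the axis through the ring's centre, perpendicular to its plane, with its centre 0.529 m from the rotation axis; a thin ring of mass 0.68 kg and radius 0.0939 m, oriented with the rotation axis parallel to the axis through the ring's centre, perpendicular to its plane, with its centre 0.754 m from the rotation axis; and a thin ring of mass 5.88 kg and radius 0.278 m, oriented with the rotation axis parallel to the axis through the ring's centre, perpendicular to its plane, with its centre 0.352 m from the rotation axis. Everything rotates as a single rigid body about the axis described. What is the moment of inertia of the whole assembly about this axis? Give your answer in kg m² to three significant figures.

Solid sphere: I_cm = (2/5)MR² = (2/5)(4.11)(0.0909)² = 0.013584 kg m²; axis through the centre, so I = 0.013584 kg m².
Thin ring: I_cm = MR² = (1.62)(0.35)² = 0.19845 kg m²; centre at d = 0.529 m, so the parallel axis theorem gives I = 0.19845 + (1.62)(0.529)² = 0.65179 kg m².
Thin ring: I_cm = MR² = (0.68)(0.0939)² = 0.0059957 kg m²; centre at d = 0.754 m, so the parallel axis theorem gives I = 0.0059957 + (0.68)(0.754)² = 0.39259 kg m².
Thin ring: I_cm = MR² = (5.88)(0.278)² = 0.45443 kg m²; centre at d = 0.352 m, so the parallel axis theorem gives I = 0.45443 + (5.88)(0.352)² = 1.183 kg m².
Total I = 0.013584 + 0.65179 + 0.39259 + 1.183 = 2.2409 kg m².

2.24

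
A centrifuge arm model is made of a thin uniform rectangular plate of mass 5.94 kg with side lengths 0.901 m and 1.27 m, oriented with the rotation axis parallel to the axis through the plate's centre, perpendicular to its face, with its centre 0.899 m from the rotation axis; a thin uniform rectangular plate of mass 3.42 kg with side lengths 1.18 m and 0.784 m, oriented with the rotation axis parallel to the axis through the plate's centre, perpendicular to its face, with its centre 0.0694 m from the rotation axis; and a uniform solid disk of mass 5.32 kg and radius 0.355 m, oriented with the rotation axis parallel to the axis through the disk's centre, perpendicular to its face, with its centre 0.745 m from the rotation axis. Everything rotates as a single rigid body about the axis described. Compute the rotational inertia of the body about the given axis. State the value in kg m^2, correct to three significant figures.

9.88

Rectangular plate: I_cm = (1/12)M(a²+b²) = (1/12)(5.94)[(0.901)² + (1.27)²] = 1.2002 kg m^2; centre at d = 0.899 m, so I = I_cm + Md² gives I = 1.2002 + (5.94)(0.899)² = 6.0009 kg m^2.
Rectangular plate: I_cm = (1/12)M(a²+b²) = (1/12)(3.42)[(1.18)² + (0.784)²] = 0.57201 kg m^2; centre at d = 0.0694 m, so I = I_cm + Md² gives I = 0.57201 + (3.42)(0.0694)² = 0.58848 kg m^2.
Solid disk: I_cm = (1/2)MR² = (1/2)(5.32)(0.355)² = 0.33523 kg m^2; centre at d = 0.745 m, so I = I_cm + Md² gives I = 0.33523 + (5.32)(0.745)² = 3.288 kg m^2.
Total I = 6.0009 + 0.58848 + 3.288 = 9.8774 kg m^2.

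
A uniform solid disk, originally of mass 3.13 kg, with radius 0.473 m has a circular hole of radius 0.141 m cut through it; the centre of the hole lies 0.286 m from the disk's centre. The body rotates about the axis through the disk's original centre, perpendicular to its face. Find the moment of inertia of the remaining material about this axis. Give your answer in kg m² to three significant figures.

Unpierced body about its centre: I₀ = (1/2)MR² = (1/2)(3.13)(0.473)² = 0.35014 kg m².
The removed disk has mass m = M·(r/R)² = (3.13)(0.141/0.473)² = 0.27814 kg (same uniform areal density).
Its moment of inertia about the rotation axis (parallel-axis theorem): I_hole = (1/2)mr² + md² = (1/2)(0.27814)(0.141)² + (0.27814)(0.286)² = 0.025515 kg m².
Treating the hole as negative mass, I = I₀ − I_hole = 0.35014 − 0.025515 = 0.32462 kg m².

0.325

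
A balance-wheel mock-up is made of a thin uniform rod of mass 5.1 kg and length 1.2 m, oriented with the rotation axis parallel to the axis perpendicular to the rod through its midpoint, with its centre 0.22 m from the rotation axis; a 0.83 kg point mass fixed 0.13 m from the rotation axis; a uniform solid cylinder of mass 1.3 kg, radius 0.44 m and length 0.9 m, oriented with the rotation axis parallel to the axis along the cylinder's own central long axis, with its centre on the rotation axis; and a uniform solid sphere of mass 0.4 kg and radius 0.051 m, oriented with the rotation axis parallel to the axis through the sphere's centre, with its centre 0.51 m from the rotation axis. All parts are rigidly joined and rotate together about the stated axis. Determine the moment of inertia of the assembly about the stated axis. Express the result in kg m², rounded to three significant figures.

Thin rod: I_cm = (1/12)ML² = (1/12)(5.1)(1.2)² = 0.612 kg m²; centre at d = 0.22 m, so I = I_cm + Md² gives I = 0.612 + (5.1)(0.22)² = 0.85884 kg m².
Point mass: I_cm = 0; centre at d = 0.13 m, so I = I_cm + Md² gives I = 0 + (0.83)(0.13)² = 0.014027 kg m².
Solid cylinder: I_cm = (1/2)MR² = (1/2)(1.3)(0.44)² = 0.12584 kg m²; axis through the centre, so I = 0.12584 kg m².
Solid sphere: I_cm = (2/5)MR² = (2/5)(0.4)(0.051)² = 0.00041616 kg m²; centre at d = 0.51 m, so I = I_cm + Md² gives I = 0.00041616 + (0.4)(0.51)² = 0.10446 kg m².
Total I = 0.85884 + 0.014027 + 0.12584 + 0.10446 = 1.1032 kg m².

1.10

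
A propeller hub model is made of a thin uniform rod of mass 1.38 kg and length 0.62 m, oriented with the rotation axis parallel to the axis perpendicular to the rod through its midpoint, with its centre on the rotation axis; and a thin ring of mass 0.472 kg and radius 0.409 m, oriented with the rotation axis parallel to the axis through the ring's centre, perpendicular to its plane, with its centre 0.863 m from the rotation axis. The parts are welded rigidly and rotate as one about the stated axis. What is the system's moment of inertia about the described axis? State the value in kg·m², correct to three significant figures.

Thin rod: I_cm = (1/12)ML² = (1/12)(1.38)(0.62)² = 0.044206 kg·m²; axis through the centre, so I = 0.044206 kg·m².
Thin ring: I_cm = MR² = (0.472)(0.409)² = 0.078957 kg·m²; centre at d = 0.863 m, so I = I_cm + Md² gives I = 0.078957 + (0.472)(0.863)² = 0.43049 kg·m².
Total I = 0.044206 + 0.43049 = 0.47469 kg·m².

0.475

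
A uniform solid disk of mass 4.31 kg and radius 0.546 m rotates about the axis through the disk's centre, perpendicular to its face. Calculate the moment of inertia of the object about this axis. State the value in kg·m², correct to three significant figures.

0.642

I_cm = (1/2)MR² = (1/2)(4.31)(0.546)² = 0.64244 kg·m²; axis through the centre, so I = 0.64244 kg·m².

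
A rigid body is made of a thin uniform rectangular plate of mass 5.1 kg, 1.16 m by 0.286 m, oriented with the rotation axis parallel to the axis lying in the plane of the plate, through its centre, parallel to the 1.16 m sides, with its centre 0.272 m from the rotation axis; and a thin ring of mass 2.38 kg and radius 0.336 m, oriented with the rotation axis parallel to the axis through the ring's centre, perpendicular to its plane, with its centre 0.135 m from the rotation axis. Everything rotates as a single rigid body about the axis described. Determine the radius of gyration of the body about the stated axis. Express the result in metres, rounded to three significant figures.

Rectangular plate: I_cm = (1/12)Mb² = (1/12)(5.1)(0.286)² = 0.034763 kg m^2; centre at d = 0.272 m, so the parallel axis theorem gives I = 0.034763 + (5.1)(0.272)² = 0.41208 kg m^2.
Thin ring: I_cm = MR² = (2.38)(0.336)² = 0.26869 kg m^2; centre at d = 0.135 m, so the parallel axis theorem gives I = 0.26869 + (2.38)(0.135)² = 0.31207 kg m^2.
Total I = 0.72415 kg m^2; total mass M = 7.48 kg.
k = √(I/M) = √(0.72415/7.48) = 0.31115 m.

0.311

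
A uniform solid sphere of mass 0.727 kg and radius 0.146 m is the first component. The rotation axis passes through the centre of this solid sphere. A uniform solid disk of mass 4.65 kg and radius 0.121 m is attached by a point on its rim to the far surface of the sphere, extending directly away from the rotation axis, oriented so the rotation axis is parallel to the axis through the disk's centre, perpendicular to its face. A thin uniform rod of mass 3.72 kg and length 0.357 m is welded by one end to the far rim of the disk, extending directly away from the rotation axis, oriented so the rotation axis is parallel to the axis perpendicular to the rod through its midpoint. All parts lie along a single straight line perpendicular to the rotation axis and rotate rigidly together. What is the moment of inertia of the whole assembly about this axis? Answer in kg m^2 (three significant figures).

1.61

Solid sphere: I_cm = (2/5)MR² = (2/5)(0.727)(0.146)² = 0.0061987 kg m^2; axis through the centre, so I = 0.0061987 kg m^2.
Solid disk: I_cm = (1/2)MR² = (1/2)(4.65)(0.121)² = 0.03404 kg m^2; centre at d = 0.146 + 0.121 = 0.267 m, so the parallel axis theorem gives I = 0.03404 + (4.65)(0.267)² = 0.36553 kg m^2.
Thin rod: I_cm = (1/12)ML² = (1/12)(3.72)(0.357)² = 0.039509 kg m^2; centre at d = 0.146 + 0.121 + 0.121 + 0.1785 = 0.5665 m, so the parallel axis theorem gives I = 0.039509 + (3.72)(0.5665)² = 1.2333 kg m^2.
Total I = 0.0061987 + 0.36553 + 1.2333 = 1.6051 kg m^2.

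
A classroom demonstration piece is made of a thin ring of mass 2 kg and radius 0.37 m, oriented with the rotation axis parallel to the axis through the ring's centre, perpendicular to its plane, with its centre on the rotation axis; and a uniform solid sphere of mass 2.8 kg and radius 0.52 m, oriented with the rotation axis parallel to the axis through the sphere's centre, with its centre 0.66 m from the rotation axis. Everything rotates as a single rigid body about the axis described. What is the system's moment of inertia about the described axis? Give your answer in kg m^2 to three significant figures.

1.80

Thin ring: I_cm = MR² = (2)(0.37)² = 0.2738 kg m^2; axis through the centre, so I = 0.2738 kg m^2.
Solid sphere: I_cm = (2/5)MR² = (2/5)(2.8)(0.52)² = 0.30285 kg m^2; centre at d = 0.66 m, so I = I_cm + Md² gives I = 0.30285 + (2.8)(0.66)² = 1.5225 kg m^2.
Total I = 0.2738 + 1.5225 = 1.7963 kg m^2.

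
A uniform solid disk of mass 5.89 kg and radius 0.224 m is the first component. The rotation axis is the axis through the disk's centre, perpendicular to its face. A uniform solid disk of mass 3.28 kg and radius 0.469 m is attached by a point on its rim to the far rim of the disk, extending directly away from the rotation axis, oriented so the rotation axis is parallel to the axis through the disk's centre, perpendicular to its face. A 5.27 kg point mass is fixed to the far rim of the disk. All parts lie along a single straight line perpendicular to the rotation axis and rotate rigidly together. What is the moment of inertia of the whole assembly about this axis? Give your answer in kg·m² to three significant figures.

9.20

Solid disk: I_cm = (1/2)MR² = (1/2)(5.89)(0.224)² = 0.14777 kg·m²; axis through the centre, so I = 0.14777 kg·m².
Solid disk: I_cm = (1/2)MR² = (1/2)(3.28)(0.469)² = 0.36074 kg·m²; centre at d = 0.224 + 0.469 = 0.693 m, so the parallel axis theorem gives I = 0.36074 + (3.28)(0.693)² = 1.936 kg·m².
Point mass: I_cm = 0; centre at d = 0.224 + 0.469 + 0.469 = 1.162 m, so the parallel axis theorem gives I = 0 + (5.27)(1.162)² = 7.1158 kg·m².
Total I = 0.14777 + 1.936 + 7.1158 = 9.1995 kg·m².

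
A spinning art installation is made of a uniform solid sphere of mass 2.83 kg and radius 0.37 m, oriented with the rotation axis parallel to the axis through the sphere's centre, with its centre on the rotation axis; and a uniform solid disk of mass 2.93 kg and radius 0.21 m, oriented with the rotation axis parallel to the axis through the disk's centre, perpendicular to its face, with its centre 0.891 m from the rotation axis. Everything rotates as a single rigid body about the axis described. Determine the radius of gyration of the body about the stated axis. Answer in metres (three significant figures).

Solid sphere: I_cm = (2/5)MR² = (2/5)(2.83)(0.37)² = 0.15497 kg m^2; axis through the centre, so I = 0.15497 kg m^2.
Solid disk: I_cm = (1/2)MR² = (1/2)(2.93)(0.21)² = 0.064606 kg m^2; centre at d = 0.891 m, so I = I_cm + Md² gives I = 0.064606 + (2.93)(0.891)² = 2.3907 kg m^2.
Total I = 2.5456 kg m^2; total mass M = 5.76 kg.
k = √(I/M) = √(2.5456/5.76) = 0.6648 m.

0.665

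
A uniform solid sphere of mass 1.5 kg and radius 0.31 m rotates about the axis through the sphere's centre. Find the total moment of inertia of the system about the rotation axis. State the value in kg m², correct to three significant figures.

I_cm = (2/5)MR² = (2/5)(1.5)(0.31)² = 0.05766 kg m²; axis through the centre, so I = 0.05766 kg m².

0.0577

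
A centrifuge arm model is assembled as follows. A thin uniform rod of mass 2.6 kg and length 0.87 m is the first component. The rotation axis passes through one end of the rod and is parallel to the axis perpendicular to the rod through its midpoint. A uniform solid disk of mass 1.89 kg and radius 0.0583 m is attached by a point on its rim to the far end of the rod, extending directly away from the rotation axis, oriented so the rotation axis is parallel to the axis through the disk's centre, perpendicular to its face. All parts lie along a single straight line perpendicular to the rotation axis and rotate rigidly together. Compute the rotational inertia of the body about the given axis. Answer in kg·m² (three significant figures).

2.29

Thin rod: I_cm = (1/12)ML² = (1/12)(2.6)(0.87)² = 0.164 kg·m²; centre at d = 0.435 m, so I = I_cm + Md² gives I = 0.164 + (2.6)(0.435)² = 0.65598 kg·m².
Solid disk: I_cm = (1/2)MR² = (1/2)(1.89)(0.0583)² = 0.003212 kg·m²; centre at d = 0.435 + 0.435 + 0.0583 = 0.9283 m, so I = I_cm + Md² gives I = 0.003212 + (1.89)(0.9283)² = 1.6319 kg·m².
Total I = 0.65598 + 1.6319 = 2.2879 kg·m².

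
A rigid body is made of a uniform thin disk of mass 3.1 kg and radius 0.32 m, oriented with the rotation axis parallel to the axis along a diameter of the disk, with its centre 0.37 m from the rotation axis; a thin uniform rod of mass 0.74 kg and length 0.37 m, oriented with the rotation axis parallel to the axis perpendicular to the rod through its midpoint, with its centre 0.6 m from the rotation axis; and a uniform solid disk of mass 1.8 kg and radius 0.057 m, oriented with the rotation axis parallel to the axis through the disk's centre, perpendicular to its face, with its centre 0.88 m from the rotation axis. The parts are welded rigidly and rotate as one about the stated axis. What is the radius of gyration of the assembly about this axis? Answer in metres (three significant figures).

0.621

Thin disk: I_cm = (1/4)MR² = (1/4)(3.1)(0.32)² = 0.07936 kg·m²; centre at d = 0.37 m, so I = I_cm + Md² gives I = 0.07936 + (3.1)(0.37)² = 0.50375 kg·m².
Thin rod: I_cm = (1/12)ML² = (1/12)(0.74)(0.37)² = 0.0084422 kg·m²; centre at d = 0.6 m, so I = I_cm + Md² gives I = 0.0084422 + (0.74)(0.6)² = 0.27484 kg·m².
Solid disk: I_cm = (1/2)MR² = (1/2)(1.8)(0.057)² = 0.0029241 kg·m²; centre at d = 0.88 m, so I = I_cm + Md² gives I = 0.0029241 + (1.8)(0.88)² = 1.3968 kg·m².
Total I = 2.1754 kg·m²; total mass M = 5.64 kg.
k = √(I/M) = √(2.1754/5.64) = 0.62106 m.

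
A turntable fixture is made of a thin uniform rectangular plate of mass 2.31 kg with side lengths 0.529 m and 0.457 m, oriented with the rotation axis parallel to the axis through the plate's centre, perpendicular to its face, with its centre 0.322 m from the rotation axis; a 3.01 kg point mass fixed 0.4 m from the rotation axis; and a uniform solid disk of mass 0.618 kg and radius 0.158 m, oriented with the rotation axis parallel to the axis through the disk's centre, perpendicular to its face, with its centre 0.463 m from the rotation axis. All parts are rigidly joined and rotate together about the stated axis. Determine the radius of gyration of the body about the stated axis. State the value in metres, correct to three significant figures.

0.401

Rectangular plate: I_cm = (1/12)M(a²+b²) = (1/12)(2.31)[(0.529)² + (0.457)²] = 0.094073 kg·m²; centre at d = 0.322 m, so the parallel axis theorem gives I = 0.094073 + (2.31)(0.322)² = 0.33358 kg·m².
Point mass: I_cm = 0; centre at d = 0.4 m, so the parallel axis theorem gives I = 0 + (3.01)(0.4)² = 0.4816 kg·m².
Solid disk: I_cm = (1/2)MR² = (1/2)(0.618)(0.158)² = 0.0077139 kg·m²; centre at d = 0.463 m, so the parallel axis theorem gives I = 0.0077139 + (0.618)(0.463)² = 0.14019 kg·m².
Total I = 0.95538 kg·m²; total mass M = 5.938 kg.
k = √(I/M) = √(0.95538/5.938) = 0.40111 m.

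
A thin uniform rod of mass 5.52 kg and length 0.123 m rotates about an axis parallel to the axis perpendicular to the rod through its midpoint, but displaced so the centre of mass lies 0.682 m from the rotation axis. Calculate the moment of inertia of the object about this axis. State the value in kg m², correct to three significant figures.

2.57

I_cm = (1/12)ML² = (1/12)(5.52)(0.123)² = 0.0069593 kg m²; centre at d = 0.682 m, so I = I_cm + Md² gives I = 0.0069593 + (5.52)(0.682)² = 2.5744 kg m².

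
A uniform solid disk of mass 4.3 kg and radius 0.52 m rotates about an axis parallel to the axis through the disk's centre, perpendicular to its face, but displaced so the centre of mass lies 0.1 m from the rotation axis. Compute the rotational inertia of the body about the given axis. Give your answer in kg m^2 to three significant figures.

I_cm = (1/2)MR² = (1/2)(4.3)(0.52)² = 0.58136 kg m^2; centre at d = 0.1 m, so the parallel axis theorem gives I = 0.58136 + (4.3)(0.1)² = 0.62436 kg m^2.

0.624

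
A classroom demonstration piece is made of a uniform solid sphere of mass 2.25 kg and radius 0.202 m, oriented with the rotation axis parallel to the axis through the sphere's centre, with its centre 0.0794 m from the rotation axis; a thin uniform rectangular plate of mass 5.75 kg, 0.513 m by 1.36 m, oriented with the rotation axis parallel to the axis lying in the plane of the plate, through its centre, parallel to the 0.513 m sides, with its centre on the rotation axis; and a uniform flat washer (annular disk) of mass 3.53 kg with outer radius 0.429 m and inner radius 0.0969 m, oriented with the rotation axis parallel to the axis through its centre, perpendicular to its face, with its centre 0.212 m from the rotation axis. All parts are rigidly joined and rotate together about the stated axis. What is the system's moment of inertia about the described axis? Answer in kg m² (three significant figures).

Solid sphere: I_cm = (2/5)MR² = (2/5)(2.25)(0.202)² = 0.036724 kg m²; centre at d = 0.0794 m, so I = I_cm + Md² gives I = 0.036724 + (2.25)(0.0794)² = 0.050908 kg m².
Rectangular plate: I_cm = (1/12)Mb² = (1/12)(5.75)(1.36)² = 0.88627 kg m²; axis through the centre, so I = 0.88627 kg m².
Annular disk: I_cm = (1/2)M(R²+r²) = (1/2)(3.53)[(0.429)² + (0.0969)²] = 0.34141 kg m²; centre at d = 0.212 m, so I = I_cm + Md² gives I = 0.34141 + (3.53)(0.212)² = 0.50006 kg m².
Total I = 0.050908 + 0.88627 + 0.50006 = 1.4372 kg m².

1.44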